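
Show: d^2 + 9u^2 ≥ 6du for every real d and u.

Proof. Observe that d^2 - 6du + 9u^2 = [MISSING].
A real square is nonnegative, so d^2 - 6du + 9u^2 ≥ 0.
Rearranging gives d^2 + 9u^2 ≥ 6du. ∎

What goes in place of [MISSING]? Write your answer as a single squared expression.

(d - 3u)^2

d^2 - 6du + 9u^2 is a perfect-square trinomial: the outer terms are (d)^2 and (3u)^2, and the cross term is -2·d·3u.
So d^2 - 6du + 9u^2 = (d - 3u)^2 ≥ 0.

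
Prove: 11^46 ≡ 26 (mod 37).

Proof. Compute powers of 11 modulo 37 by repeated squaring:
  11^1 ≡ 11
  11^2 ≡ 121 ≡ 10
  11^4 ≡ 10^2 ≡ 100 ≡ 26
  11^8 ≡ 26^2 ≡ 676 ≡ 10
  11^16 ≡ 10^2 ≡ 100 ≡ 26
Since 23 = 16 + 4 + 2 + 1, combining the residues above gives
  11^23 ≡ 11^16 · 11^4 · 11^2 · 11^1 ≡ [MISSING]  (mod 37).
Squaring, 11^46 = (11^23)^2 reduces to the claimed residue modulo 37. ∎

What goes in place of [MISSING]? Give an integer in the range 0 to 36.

11^16 · 11^4 · 11^2 · 11^1 ≡ 26 · 26 · 10 · 11 = 74360.
74360 mod 37 = 27, so 11^23 ≡ 27 (mod 37).

27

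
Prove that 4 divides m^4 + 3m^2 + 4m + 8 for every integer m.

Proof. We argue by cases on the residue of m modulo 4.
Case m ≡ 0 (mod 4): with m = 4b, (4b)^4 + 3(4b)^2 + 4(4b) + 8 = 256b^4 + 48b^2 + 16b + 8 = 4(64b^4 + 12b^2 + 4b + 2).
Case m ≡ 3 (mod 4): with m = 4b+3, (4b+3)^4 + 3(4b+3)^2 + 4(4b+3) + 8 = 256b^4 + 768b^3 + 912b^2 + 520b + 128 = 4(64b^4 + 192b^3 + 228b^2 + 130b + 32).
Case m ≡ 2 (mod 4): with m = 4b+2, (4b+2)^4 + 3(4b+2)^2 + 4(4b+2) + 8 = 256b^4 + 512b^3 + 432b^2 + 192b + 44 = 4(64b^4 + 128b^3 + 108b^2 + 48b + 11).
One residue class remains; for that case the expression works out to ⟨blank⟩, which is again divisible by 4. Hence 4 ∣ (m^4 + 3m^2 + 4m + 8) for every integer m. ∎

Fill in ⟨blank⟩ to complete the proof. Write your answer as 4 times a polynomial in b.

4(64b^4 + 64b^3 + 36b^2 + 14b + 4)

The residues treated are {0, 3, 2}, so the missing case is m ≡ 1 (mod 4); write m = 4b+1.
Then (4b+1)^4 + 3(4b+1)^2 + 4(4b+1) + 8 = 256b^4 + 256b^3 + 144b^2 + 56b + 16 = 4(64b^4 + 64b^3 + 36b^2 + 14b + 4).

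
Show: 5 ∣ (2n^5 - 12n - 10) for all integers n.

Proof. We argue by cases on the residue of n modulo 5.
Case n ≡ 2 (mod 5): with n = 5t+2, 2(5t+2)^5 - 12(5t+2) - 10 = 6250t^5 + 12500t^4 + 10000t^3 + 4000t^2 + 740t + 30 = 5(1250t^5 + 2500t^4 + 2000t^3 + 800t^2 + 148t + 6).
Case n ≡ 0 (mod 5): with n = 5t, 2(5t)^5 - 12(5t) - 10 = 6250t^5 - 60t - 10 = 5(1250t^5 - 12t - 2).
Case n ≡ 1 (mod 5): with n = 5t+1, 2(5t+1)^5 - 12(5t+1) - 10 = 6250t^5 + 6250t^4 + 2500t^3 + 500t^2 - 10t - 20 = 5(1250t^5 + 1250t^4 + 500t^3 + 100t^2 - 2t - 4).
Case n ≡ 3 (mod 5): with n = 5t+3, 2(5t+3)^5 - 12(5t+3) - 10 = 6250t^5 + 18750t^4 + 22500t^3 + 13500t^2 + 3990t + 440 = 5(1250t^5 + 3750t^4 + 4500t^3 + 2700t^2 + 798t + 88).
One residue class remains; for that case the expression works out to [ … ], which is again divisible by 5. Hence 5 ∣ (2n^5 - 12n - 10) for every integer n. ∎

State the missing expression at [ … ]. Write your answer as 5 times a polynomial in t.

5(1250t^5 + 5000t^4 + 8000t^3 + 6400t^2 + 2548t + 398)

Only n ≡ 4 (mod 5) is unaccounted for. Put n = 5t+4:
2(5t+4)^5 - 12(5t+4) - 10 expands to 6250t^5 + 25000t^4 + 40000t^3 + 32000t^2 + 12740t + 1990,
and factoring out 5 leaves 5(1250t^5 + 5000t^4 + 8000t^3 + 6400t^2 + 2548t + 398).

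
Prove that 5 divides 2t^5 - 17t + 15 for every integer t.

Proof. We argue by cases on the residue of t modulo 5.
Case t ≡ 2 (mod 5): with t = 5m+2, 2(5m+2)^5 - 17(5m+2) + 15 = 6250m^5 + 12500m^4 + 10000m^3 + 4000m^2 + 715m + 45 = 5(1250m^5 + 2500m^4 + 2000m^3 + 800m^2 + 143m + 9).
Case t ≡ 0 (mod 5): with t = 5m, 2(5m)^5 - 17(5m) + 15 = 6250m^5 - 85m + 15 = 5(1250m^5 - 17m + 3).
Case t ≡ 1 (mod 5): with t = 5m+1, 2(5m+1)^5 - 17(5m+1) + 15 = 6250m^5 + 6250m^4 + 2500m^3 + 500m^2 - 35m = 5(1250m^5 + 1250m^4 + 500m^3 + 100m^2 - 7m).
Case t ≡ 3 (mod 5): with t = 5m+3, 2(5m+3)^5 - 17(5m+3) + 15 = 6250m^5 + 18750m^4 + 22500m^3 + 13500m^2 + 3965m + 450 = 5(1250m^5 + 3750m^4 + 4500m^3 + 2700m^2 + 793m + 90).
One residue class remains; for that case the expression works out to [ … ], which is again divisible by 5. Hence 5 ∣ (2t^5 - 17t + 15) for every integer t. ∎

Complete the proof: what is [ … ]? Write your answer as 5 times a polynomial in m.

5(1250m^5 + 5000m^4 + 8000m^3 + 6400m^2 + 2543m + 399)

The residues treated are {2, 0, 1, 3}, so the missing case is t ≡ 4 (mod 5); write t = 5m+4.
Then 2(5m+4)^5 - 17(5m+4) + 15 = 6250m^5 + 25000m^4 + 40000m^3 + 32000m^2 + 12715m + 1995 = 5(1250m^5 + 5000m^4 + 8000m^3 + 6400m^2 + 2543m + 399).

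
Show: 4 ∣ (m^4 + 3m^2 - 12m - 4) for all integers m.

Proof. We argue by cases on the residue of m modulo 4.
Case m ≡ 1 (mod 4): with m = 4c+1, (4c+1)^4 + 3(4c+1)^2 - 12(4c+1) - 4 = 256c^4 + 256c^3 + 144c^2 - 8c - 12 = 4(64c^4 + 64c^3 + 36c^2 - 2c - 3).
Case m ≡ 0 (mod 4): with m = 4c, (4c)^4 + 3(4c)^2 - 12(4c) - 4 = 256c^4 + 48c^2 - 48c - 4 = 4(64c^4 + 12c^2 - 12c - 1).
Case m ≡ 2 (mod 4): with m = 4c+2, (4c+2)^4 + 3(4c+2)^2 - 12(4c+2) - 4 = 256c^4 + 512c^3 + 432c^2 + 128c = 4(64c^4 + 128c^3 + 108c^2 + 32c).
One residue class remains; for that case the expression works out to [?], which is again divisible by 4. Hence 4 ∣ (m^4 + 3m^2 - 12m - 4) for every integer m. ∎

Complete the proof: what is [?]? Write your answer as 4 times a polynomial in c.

Only m ≡ 3 (mod 4) is unaccounted for. Put m = 4c+3:
(4c+3)^4 + 3(4c+3)^2 - 12(4c+3) - 4 expands to 256c^4 + 768c^3 + 912c^2 + 456c + 68,
and factoring out 4 leaves 4(64c^4 + 192c^3 + 228c^2 + 114c + 17).

4(64c^4 + 192c^3 + 228c^2 + 114c + 17)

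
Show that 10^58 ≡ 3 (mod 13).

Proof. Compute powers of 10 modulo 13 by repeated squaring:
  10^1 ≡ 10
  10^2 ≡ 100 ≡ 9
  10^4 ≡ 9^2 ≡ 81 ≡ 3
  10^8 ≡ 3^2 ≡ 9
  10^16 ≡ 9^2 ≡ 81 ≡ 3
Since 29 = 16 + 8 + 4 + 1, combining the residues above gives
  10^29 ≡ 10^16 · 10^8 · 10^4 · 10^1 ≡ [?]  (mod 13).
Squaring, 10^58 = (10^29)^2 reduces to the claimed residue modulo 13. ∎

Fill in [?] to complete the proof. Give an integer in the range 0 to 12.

4

10^16 · 10^8 · 10^4 · 10^1 ≡ 3 · 9 · 3 · 10 = 810.
810 mod 13 = 4, so 10^29 ≡ 4 (mod 13).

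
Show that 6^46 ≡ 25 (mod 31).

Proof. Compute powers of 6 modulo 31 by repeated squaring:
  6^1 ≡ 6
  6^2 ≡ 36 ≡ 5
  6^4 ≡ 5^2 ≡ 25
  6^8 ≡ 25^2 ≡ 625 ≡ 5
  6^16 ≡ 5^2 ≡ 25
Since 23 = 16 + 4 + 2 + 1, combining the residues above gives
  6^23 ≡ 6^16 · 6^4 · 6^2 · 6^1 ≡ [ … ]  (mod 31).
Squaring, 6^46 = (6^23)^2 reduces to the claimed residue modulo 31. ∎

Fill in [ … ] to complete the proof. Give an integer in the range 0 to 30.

Multiply the listed residues: 25 · 25 · 5 · 6 = 625 → 3125 → 18750.
Reducing modulo 31: 18750 = 604·31 + 26, so 6^23 ≡ 26.

26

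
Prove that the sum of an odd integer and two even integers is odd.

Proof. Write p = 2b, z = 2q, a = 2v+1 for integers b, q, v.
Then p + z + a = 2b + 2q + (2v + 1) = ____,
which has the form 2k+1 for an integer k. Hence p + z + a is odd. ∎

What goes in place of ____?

2(b + q + v) + 1

Expanding: 2b + 2q + (2v + 1) = 2b + 2q + 2v + 1.
Every term except the constant is even, so this is 2(b + q + v) + 1,
and b + q + v ∈ ℤ gives the required form.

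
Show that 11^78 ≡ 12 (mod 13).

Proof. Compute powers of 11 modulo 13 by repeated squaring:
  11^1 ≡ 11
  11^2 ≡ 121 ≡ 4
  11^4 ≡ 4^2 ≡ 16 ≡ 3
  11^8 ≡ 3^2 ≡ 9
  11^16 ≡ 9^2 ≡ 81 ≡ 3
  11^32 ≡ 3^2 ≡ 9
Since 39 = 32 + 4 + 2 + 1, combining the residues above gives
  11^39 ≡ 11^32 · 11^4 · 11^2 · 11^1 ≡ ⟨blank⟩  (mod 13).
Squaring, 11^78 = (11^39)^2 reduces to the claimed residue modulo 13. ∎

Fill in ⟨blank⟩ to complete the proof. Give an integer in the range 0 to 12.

5

Multiply the listed residues: 9 · 3 · 4 · 11 = 27 → 108 → 1188.
Reducing modulo 13: 1188 = 91·13 + 5, so 11^39 ≡ 5.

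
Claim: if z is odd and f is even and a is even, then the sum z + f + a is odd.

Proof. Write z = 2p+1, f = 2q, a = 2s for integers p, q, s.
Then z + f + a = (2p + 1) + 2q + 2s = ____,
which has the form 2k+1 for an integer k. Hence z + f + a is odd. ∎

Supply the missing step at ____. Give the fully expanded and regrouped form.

2(p + q + s) + 1

Expanding: (2p + 1) + 2q + 2s = 2p + 2q + 2s + 1.
Every term except the constant is even, so this is 2(p + q + s) + 1,
and p + q + s ∈ ℤ gives the required form.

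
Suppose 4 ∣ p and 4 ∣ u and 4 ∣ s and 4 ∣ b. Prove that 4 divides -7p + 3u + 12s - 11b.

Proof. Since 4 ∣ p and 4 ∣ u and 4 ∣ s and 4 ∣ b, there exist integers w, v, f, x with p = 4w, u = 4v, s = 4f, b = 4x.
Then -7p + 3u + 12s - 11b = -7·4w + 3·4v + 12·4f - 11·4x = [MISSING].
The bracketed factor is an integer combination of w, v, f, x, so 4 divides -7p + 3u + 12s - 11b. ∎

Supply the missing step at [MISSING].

Pull the common 4 out of every term: -7·4w + 3·4v + 12·4f - 11·4x = 4(12f + 3v - 7w - 11x).
12f + 3v - 7w - 11x is an integer, which exhibits the divisibility.

4(12f + 3v - 7w - 11x)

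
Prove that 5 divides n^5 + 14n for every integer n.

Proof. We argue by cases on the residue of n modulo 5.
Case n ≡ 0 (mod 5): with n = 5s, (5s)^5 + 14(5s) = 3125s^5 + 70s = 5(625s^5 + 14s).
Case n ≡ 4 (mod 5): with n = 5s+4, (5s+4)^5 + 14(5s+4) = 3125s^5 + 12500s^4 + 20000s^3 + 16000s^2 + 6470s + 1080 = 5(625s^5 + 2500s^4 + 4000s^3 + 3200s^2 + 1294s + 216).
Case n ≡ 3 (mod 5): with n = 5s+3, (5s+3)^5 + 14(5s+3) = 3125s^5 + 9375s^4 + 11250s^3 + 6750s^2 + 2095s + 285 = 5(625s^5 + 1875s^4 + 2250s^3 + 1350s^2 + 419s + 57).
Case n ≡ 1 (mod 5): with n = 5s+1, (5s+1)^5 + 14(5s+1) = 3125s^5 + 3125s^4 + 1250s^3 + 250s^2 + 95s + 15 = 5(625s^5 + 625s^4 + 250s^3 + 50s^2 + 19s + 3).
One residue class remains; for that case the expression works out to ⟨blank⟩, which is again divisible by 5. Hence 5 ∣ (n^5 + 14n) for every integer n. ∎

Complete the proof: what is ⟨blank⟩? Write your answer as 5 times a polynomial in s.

Only n ≡ 2 (mod 5) is unaccounted for. Put n = 5s+2:
(5s+2)^5 + 14(5s+2) expands to 3125s^5 + 6250s^4 + 5000s^3 + 2000s^2 + 470s + 60,
and factoring out 5 leaves 5(625s^5 + 1250s^4 + 1000s^3 + 400s^2 + 94s + 12).

5(625s^5 + 1250s^4 + 1000s^3 + 400s^2 + 94s + 12)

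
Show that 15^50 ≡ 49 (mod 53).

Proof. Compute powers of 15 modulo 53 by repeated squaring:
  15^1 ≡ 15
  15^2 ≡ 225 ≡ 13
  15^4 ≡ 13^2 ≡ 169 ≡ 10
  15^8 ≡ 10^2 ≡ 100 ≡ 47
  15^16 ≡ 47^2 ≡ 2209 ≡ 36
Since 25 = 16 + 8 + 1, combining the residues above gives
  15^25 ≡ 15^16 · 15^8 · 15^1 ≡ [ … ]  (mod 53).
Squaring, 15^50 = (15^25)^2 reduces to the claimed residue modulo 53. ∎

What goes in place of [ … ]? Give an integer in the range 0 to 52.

15^16 · 15^8 · 15^1 ≡ 36 · 47 · 15 = 25380.
25380 mod 53 = 46, so 15^25 ≡ 46 (mod 53).

46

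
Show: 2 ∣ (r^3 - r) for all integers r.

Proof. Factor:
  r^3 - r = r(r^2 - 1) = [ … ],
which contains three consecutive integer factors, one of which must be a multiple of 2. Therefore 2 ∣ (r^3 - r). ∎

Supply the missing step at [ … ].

r(r^2 - 1) = r(r - 1)(r + 1) = (r - 1)r(r + 1).
These three factors are consecutive integers, so their product is divisible by 2.

(r - 1)r(r + 1)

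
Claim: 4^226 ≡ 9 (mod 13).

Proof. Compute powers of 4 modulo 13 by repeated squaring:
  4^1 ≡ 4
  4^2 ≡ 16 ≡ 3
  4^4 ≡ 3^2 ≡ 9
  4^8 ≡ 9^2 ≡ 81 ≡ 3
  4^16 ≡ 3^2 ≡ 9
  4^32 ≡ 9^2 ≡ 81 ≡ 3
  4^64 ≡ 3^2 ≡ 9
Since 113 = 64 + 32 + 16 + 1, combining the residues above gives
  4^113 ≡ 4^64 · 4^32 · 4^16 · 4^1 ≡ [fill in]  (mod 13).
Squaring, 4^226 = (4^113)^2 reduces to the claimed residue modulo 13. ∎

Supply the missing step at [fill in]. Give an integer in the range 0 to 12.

Multiply the listed residues: 9 · 3 · 9 · 4 = 27 → 243 → 972.
Reducing modulo 13: 972 = 74·13 + 10, so 4^113 ≡ 10.

10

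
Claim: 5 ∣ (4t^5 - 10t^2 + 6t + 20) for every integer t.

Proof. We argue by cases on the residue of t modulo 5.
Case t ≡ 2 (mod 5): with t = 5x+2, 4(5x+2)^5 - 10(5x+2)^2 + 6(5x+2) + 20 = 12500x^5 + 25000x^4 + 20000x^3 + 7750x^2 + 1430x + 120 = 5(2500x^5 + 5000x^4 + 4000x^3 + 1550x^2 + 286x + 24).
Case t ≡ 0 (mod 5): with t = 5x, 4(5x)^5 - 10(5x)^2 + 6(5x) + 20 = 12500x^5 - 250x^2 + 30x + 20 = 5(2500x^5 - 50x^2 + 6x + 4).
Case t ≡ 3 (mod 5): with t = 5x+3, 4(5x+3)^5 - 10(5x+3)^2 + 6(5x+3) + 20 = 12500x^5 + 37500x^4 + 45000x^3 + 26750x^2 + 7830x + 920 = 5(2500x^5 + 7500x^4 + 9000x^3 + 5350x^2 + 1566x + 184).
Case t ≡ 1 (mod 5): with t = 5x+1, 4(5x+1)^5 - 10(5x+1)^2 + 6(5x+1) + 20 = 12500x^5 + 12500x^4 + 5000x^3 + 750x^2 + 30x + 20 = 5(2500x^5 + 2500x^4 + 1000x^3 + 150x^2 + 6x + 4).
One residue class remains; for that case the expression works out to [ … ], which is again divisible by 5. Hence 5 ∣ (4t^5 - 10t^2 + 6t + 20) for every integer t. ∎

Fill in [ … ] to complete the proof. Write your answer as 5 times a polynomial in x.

Only t ≡ 4 (mod 5) is unaccounted for. Put t = 5x+4:
4(5x+4)^5 - 10(5x+4)^2 + 6(5x+4) + 20 expands to 12500x^5 + 50000x^4 + 80000x^3 + 63750x^2 + 25230x + 3980,
and factoring out 5 leaves 5(2500x^5 + 10000x^4 + 16000x^3 + 12750x^2 + 5046x + 796).

5(2500x^5 + 10000x^4 + 16000x^3 + 12750x^2 + 5046x + 796)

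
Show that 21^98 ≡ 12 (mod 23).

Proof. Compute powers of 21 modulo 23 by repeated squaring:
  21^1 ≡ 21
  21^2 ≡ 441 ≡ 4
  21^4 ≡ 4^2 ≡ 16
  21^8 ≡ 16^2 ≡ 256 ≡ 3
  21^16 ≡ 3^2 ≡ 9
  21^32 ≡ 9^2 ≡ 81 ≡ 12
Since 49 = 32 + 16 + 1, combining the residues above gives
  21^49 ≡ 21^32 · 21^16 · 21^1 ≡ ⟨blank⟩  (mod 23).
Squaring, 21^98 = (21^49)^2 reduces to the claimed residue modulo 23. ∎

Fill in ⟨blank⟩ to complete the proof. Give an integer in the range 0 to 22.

14

21^32 · 21^16 · 21^1 ≡ 12 · 9 · 21 = 2268.
2268 mod 23 = 14, so 21^49 ≡ 14 (mod 23).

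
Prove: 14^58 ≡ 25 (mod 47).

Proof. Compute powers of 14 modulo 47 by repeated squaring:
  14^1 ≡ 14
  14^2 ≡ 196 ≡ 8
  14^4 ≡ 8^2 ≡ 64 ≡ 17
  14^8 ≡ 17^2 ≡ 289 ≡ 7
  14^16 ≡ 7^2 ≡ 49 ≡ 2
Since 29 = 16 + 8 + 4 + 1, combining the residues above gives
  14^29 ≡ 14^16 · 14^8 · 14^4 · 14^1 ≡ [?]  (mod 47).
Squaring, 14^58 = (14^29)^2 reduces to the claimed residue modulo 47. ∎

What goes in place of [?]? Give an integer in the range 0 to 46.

14^16 · 14^8 · 14^4 · 14^1 ≡ 2 · 7 · 17 · 14 = 3332.
3332 mod 47 = 42, so 14^29 ≡ 42 (mod 47).

42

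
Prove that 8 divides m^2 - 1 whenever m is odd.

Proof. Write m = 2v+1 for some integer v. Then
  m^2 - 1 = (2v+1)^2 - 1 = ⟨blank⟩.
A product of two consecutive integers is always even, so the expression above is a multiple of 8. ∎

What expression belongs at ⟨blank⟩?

(2v+1)^2 - 1 = 4v^2 + 4v + 1 - 1 = 4v^2 + 4v = 4v(v+1).
Since v and v+1 are consecutive, v(v+1) is even, and 4·(even) is a multiple of 8.

4v(v + 1)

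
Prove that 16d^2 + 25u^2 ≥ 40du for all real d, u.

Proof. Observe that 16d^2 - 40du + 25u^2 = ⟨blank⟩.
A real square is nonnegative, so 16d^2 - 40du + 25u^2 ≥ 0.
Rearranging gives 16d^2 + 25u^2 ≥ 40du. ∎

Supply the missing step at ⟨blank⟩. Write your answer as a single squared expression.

16d^2 - 40du + 25u^2 is a perfect-square trinomial: the outer terms are (4d)^2 and (5u)^2, and the cross term is -2·4d·5u.
So 16d^2 - 40du + 25u^2 = (4d - 5u)^2 ≥ 0.

(4d - 5u)^2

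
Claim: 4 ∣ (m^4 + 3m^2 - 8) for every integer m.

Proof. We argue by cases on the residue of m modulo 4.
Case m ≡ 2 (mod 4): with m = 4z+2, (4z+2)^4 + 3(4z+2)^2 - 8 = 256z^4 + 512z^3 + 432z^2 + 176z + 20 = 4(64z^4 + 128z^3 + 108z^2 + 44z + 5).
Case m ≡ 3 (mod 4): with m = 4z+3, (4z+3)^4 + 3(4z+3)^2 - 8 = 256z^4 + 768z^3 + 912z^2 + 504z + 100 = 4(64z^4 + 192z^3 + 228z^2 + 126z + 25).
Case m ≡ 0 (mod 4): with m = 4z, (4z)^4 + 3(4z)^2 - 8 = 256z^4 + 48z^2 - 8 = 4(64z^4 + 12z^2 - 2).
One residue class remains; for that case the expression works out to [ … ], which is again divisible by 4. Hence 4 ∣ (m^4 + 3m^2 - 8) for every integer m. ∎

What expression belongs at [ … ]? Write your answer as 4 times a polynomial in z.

4(64z^4 + 64z^3 + 36z^2 + 10z - 1)

The residues treated are {2, 3, 0}, so the missing case is m ≡ 1 (mod 4); write m = 4z+1.
Then (4z+1)^4 + 3(4z+1)^2 - 8 = 256z^4 + 256z^3 + 144z^2 + 40z - 4 = 4(64z^4 + 64z^3 + 36z^2 + 10z - 1).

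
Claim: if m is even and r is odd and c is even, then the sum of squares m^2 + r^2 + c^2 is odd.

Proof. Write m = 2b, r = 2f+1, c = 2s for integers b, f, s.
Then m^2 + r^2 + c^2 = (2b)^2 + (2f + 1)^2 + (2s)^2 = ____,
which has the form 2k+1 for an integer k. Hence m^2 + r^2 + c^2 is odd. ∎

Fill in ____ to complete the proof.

2(2b^2 + 2f^2 + 2f + 2s^2) + 1

(2b)^2 + (2f + 1)^2 + (2s)^2 = 4b^2 + 4f^2 + 4f + 4s^2 + 1
= 2(2b^2 + 2f^2 + 2f + 2s^2) + 1.
Since 2b^2 + 2f^2 + 2f + 2s^2 is an integer, the sum of squares is of the form 2k+1 for an integer k.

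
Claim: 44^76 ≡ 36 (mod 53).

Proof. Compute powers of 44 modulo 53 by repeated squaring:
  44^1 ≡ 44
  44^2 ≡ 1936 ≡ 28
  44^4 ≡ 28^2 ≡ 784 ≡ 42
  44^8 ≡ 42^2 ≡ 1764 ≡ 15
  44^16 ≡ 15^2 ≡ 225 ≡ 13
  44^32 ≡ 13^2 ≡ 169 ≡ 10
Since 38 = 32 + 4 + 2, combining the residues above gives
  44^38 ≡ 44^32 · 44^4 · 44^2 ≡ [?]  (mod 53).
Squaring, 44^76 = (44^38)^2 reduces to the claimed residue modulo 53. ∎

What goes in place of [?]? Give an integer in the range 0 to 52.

Multiply the listed residues: 10 · 42 · 28 = 420 → 11760.
Reducing modulo 53: 11760 = 221·53 + 47, so 44^38 ≡ 47.

47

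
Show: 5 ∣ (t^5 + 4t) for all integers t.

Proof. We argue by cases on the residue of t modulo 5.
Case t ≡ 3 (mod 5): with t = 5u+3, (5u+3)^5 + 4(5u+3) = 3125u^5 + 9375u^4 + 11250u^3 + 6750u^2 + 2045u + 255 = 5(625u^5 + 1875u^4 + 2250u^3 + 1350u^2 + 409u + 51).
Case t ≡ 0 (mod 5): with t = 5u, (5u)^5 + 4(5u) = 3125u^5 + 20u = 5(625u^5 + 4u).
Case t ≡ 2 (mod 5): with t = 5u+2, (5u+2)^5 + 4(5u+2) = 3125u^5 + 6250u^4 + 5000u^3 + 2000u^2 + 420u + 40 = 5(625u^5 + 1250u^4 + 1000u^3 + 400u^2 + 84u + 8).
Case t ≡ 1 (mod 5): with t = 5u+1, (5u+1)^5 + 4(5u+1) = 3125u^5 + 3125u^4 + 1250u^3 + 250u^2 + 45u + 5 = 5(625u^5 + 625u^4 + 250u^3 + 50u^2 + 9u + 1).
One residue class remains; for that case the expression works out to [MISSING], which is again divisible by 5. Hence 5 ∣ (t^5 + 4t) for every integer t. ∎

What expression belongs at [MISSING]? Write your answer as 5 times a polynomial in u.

Only t ≡ 4 (mod 5) is unaccounted for. Put t = 5u+4:
(5u+4)^5 + 4(5u+4) expands to 3125u^5 + 12500u^4 + 20000u^3 + 16000u^2 + 6420u + 1040,
and factoring out 5 leaves 5(625u^5 + 2500u^4 + 4000u^3 + 3200u^2 + 1284u + 208).

5(625u^5 + 2500u^4 + 4000u^3 + 3200u^2 + 1284u + 208)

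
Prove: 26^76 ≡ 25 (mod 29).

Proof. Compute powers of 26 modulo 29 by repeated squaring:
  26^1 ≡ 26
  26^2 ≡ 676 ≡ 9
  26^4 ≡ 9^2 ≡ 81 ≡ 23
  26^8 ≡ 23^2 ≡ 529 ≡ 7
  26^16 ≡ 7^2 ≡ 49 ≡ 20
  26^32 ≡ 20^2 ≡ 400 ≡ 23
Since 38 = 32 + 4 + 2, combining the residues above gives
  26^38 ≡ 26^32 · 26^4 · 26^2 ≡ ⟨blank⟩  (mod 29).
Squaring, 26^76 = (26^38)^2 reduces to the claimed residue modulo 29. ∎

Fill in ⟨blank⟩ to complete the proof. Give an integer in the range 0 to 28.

Multiply the listed residues: 23 · 23 · 9 = 529 → 4761.
Reducing modulo 29: 4761 = 164·29 + 5, so 26^38 ≡ 5.

5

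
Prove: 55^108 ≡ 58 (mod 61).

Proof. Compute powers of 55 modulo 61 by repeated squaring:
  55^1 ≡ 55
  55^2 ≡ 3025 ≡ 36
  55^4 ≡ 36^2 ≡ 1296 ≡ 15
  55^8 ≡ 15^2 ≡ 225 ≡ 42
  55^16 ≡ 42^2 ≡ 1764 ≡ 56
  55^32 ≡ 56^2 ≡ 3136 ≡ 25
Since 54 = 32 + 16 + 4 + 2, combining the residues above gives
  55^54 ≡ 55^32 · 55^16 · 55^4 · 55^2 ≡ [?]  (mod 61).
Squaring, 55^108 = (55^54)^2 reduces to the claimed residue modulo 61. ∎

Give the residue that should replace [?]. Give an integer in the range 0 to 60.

27

Multiply the listed residues: 25 · 56 · 15 · 36 = 1400 → 21000 → 756000.
Reducing modulo 61: 756000 = 12393·61 + 27, so 55^54 ≡ 27.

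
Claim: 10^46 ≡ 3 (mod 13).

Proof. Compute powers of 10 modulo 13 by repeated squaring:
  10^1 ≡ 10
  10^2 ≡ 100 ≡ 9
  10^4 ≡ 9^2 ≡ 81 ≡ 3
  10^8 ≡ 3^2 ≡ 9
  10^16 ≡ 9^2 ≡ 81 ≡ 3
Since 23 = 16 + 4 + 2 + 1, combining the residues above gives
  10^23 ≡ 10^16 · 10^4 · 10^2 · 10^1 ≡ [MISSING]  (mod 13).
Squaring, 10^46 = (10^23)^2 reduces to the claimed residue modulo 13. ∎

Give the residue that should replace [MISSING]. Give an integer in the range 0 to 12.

Multiply the listed residues: 3 · 3 · 9 · 10 = 9 → 81 → 810.
Reducing modulo 13: 810 = 62·13 + 4, so 10^23 ≡ 4.

4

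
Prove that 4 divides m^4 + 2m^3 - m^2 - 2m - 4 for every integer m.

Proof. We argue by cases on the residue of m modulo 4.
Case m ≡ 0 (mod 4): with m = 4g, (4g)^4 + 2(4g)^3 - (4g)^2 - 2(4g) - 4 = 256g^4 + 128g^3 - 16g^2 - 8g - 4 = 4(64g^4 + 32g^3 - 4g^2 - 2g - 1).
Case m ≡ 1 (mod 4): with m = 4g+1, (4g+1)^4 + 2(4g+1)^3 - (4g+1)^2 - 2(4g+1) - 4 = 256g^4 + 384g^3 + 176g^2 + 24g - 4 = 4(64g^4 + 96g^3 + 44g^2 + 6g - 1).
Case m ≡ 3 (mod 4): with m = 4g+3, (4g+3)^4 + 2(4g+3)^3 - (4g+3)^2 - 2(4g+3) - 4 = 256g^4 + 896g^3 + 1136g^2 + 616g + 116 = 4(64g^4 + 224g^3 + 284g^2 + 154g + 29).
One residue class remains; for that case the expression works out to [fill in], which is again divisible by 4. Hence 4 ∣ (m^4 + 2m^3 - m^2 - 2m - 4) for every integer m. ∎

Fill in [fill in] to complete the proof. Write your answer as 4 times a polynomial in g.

The residues treated are {0, 1, 3}, so the missing case is m ≡ 2 (mod 4); write m = 4g+2.
Then (4g+2)^4 + 2(4g+2)^3 - (4g+2)^2 - 2(4g+2) - 4 = 256g^4 + 640g^3 + 560g^2 + 200g + 20 = 4(64g^4 + 160g^3 + 140g^2 + 50g + 5).

4(64g^4 + 160g^3 + 140g^2 + 50g + 5)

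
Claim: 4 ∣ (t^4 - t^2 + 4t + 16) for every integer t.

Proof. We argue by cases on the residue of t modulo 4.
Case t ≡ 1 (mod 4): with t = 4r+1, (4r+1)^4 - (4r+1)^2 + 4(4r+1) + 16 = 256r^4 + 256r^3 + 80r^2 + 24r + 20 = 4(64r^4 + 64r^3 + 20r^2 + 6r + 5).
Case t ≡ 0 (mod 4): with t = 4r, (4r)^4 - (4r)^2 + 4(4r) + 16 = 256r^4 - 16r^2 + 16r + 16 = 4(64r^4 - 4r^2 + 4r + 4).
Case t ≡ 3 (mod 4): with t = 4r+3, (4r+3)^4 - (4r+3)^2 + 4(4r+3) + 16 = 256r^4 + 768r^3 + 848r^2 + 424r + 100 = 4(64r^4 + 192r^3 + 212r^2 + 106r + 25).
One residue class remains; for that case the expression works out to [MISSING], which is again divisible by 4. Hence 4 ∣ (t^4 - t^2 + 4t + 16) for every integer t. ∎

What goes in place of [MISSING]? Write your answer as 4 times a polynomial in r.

4(64r^4 + 128r^3 + 92r^2 + 32r + 9)

The residues treated are {1, 0, 3}, so the missing case is t ≡ 2 (mod 4); write t = 4r+2.
Then (4r+2)^4 - (4r+2)^2 + 4(4r+2) + 16 = 256r^4 + 512r^3 + 368r^2 + 128r + 36 = 4(64r^4 + 128r^3 + 92r^2 + 32r + 9).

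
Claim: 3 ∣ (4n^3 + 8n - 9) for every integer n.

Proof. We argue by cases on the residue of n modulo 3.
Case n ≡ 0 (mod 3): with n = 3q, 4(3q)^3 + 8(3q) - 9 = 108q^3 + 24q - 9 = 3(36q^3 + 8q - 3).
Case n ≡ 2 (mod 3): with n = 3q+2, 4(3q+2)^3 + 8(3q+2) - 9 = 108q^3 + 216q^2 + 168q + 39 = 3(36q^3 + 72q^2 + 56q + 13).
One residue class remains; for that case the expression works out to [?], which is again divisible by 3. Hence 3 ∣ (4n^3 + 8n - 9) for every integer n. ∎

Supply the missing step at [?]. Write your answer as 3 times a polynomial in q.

3(36q^3 + 36q^2 + 20q + 1)

The residues treated are {0, 2}, so the missing case is n ≡ 1 (mod 3); write n = 3q+1.
Then 4(3q+1)^3 + 8(3q+1) - 9 = 108q^3 + 108q^2 + 60q + 3 = 3(36q^3 + 36q^2 + 20q + 1).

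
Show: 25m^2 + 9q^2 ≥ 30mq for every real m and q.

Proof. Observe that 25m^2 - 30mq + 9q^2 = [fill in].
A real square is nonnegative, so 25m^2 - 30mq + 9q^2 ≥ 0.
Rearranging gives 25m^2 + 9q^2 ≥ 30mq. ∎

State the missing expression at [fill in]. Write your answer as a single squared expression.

(5m - 3q)^2

The leading and trailing coefficients are 5^2 and 3^2, and 30 = 2·5·3, so the trinomial is (5m - 3q)^2.
Hence 25m^2 - 30mq + 9q^2 ≥ 0.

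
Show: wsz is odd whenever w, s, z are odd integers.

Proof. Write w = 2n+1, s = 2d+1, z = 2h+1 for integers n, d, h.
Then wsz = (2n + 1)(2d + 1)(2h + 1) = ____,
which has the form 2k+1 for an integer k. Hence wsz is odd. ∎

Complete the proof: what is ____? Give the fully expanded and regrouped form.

2(4dhn + 2dh + 2dn + d + 2hn + h + n) + 1

Expanding: (2n + 1)(2d + 1)(2h + 1) = 8dhn + 4dh + 4dn + 2d + 4hn + 2h + 2n + 1.
Every term except the constant is even, so this is 2(4dhn + 2dh + 2dn + d + 2hn + h + n) + 1,
and 4dhn + 2dh + 2dn + d + 2hn + h + n ∈ ℤ gives the required form.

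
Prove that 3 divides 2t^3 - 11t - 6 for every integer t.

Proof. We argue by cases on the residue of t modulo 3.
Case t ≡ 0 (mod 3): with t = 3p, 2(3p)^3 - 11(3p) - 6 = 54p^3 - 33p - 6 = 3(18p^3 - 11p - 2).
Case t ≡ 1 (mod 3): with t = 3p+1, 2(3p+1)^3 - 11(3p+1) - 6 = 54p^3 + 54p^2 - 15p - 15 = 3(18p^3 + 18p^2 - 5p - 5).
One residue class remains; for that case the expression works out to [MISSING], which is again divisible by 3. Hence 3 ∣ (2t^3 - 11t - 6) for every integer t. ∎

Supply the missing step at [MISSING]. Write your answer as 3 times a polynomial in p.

3(18p^3 + 36p^2 + 13p - 4)

Only t ≡ 2 (mod 3) is unaccounted for. Put t = 3p+2:
2(3p+2)^3 - 11(3p+2) - 6 expands to 54p^3 + 108p^2 + 39p - 12,
and factoring out 3 leaves 3(18p^3 + 36p^2 + 13p - 4).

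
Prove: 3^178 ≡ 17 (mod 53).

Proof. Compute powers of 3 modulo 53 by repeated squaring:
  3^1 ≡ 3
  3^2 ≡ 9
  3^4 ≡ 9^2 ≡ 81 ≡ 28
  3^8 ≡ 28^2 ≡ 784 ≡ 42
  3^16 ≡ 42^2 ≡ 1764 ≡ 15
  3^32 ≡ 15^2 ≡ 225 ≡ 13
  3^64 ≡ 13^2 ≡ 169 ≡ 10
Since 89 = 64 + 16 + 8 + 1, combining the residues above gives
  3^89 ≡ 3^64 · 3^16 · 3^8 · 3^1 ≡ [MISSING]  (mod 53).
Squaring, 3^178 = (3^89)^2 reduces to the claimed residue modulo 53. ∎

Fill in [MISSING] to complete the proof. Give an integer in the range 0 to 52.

Multiply the listed residues: 10 · 15 · 42 · 3 = 150 → 6300 → 18900.
Reducing modulo 53: 18900 = 356·53 + 32, so 3^89 ≡ 32.

32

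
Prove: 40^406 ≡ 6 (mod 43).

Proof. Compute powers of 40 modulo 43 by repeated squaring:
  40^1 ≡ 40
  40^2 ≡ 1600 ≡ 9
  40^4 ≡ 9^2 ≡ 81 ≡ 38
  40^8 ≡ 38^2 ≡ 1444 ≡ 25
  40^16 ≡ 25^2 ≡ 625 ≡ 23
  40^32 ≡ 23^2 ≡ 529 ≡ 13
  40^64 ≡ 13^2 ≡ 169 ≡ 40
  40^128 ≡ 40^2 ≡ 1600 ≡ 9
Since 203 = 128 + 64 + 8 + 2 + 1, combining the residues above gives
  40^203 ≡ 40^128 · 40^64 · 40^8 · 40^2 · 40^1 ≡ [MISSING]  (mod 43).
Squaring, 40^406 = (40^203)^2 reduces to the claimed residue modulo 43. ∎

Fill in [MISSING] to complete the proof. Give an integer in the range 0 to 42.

36

40^128 · 40^64 · 40^8 · 40^2 · 40^1 ≡ 9 · 40 · 25 · 9 · 40 = 3240000.
3240000 mod 43 = 36, so 40^203 ≡ 36 (mod 43).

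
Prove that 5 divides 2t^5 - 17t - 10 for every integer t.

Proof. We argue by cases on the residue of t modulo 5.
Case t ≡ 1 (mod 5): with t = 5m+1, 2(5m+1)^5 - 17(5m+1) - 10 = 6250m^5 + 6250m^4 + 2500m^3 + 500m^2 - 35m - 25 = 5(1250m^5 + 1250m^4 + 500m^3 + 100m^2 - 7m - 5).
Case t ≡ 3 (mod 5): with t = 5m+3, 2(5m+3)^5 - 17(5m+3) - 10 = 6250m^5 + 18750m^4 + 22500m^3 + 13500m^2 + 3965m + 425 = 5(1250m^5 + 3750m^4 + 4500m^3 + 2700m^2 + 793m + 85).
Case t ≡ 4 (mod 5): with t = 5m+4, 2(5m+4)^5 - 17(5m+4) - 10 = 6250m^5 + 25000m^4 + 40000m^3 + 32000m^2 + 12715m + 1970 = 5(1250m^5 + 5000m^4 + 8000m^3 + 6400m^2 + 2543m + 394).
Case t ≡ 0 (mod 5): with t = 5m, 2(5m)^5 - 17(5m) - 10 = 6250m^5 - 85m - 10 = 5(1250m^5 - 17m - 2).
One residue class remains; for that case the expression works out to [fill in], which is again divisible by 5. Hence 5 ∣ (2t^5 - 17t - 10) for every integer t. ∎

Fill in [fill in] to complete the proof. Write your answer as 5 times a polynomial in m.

5(1250m^5 + 2500m^4 + 2000m^3 + 800m^2 + 143m + 4)

The residues treated are {1, 3, 4, 0}, so the missing case is t ≡ 2 (mod 5); write t = 5m+2.
Then 2(5m+2)^5 - 17(5m+2) - 10 = 6250m^5 + 12500m^4 + 10000m^3 + 4000m^2 + 715m + 20 = 5(1250m^5 + 2500m^4 + 2000m^3 + 800m^2 + 143m + 4).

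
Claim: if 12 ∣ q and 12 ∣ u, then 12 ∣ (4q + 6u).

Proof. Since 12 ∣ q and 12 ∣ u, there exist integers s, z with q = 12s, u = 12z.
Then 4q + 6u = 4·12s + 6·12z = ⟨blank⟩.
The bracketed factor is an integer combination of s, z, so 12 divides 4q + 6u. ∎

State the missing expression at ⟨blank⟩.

12(4s + 6z)

Each term has a factor of 12: 4·12s + 6·12z = 12·(4s + 6z).
Since 4s + 6z is an integer, 12 ∣ (4q + 6u).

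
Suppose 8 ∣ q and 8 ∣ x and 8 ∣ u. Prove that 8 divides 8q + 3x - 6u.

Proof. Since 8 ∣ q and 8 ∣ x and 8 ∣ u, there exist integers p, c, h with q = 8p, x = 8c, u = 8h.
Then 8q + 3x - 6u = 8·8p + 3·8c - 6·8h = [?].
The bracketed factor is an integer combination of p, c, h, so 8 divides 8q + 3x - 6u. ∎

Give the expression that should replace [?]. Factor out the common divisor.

Pull the common 8 out of every term: 8·8p + 3·8c - 6·8h = 8(3c - 6h + 8p).
3c - 6h + 8p is an integer, which exhibits the divisibility.

8(3c - 6h + 8p)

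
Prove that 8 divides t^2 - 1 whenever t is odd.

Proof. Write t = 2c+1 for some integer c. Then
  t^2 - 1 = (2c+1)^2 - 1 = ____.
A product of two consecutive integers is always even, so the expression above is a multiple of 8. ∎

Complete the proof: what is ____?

(2c+1)^2 - 1 = 4c^2 + 4c + 1 - 1 = 4c^2 + 4c = 4c(c+1).
Since c and c+1 are consecutive, c(c+1) is even, and 4·(even) is a multiple of 8.

4c(c + 1)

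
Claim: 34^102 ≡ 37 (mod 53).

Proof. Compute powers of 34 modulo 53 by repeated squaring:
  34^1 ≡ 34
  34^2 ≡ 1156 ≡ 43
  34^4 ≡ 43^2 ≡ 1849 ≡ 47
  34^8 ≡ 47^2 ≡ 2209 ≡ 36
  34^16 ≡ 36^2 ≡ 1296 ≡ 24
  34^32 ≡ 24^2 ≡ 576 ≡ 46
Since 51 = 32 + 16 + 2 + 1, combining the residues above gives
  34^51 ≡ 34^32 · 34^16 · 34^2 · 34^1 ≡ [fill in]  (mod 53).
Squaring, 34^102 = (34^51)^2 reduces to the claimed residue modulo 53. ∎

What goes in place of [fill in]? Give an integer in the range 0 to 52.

34^32 · 34^16 · 34^2 · 34^1 ≡ 46 · 24 · 43 · 34 = 1614048.
1614048 mod 53 = 39, so 34^51 ≡ 39 (mod 53).

39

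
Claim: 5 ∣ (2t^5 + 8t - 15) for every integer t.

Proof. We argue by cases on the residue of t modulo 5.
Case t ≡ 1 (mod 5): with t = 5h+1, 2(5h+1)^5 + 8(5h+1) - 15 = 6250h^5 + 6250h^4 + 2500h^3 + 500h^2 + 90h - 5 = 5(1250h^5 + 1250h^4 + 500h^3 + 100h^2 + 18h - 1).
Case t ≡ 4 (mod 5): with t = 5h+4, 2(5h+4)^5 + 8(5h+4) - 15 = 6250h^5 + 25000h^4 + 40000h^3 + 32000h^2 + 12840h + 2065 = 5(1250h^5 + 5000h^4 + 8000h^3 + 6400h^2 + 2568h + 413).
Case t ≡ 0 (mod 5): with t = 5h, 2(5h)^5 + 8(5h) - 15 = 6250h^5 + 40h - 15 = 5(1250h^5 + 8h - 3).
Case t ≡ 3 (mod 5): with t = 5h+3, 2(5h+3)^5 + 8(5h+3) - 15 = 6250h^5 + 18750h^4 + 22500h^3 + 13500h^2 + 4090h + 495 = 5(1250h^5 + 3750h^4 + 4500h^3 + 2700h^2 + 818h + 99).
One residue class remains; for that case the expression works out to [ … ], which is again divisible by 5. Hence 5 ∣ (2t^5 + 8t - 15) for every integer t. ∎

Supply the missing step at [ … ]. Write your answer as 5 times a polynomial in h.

5(1250h^5 + 2500h^4 + 2000h^3 + 800h^2 + 168h + 13)

Only t ≡ 2 (mod 5) is unaccounted for. Put t = 5h+2:
2(5h+2)^5 + 8(5h+2) - 15 expands to 6250h^5 + 12500h^4 + 10000h^3 + 4000h^2 + 840h + 65,
and factoring out 5 leaves 5(1250h^5 + 2500h^4 + 2000h^3 + 800h^2 + 168h + 13).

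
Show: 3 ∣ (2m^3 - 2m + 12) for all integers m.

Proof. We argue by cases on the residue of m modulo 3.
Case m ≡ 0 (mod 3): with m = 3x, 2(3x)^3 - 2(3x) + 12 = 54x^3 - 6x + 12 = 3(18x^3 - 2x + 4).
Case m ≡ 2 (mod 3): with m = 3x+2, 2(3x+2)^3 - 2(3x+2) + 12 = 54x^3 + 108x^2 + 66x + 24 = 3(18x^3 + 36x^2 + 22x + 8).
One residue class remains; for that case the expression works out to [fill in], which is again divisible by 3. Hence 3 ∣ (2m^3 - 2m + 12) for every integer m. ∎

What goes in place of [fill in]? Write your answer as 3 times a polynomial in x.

3(18x^3 + 18x^2 + 4x + 4)

The residues treated are {0, 2}, so the missing case is m ≡ 1 (mod 3); write m = 3x+1.
Then 2(3x+1)^3 - 2(3x+1) + 12 = 54x^3 + 54x^2 + 12x + 12 = 3(18x^3 + 18x^2 + 4x + 4).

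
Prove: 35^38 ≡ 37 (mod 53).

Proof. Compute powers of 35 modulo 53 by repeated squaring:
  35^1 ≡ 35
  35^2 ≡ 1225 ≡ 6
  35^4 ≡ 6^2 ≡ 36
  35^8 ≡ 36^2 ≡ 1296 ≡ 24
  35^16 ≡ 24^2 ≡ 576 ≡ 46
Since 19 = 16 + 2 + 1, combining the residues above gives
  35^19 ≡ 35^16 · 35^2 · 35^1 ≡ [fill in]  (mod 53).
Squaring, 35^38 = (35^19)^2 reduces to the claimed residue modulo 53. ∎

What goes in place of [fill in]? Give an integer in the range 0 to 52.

14

35^16 · 35^2 · 35^1 ≡ 46 · 6 · 35 = 9660.
9660 mod 53 = 14, so 35^19 ≡ 14 (mod 53).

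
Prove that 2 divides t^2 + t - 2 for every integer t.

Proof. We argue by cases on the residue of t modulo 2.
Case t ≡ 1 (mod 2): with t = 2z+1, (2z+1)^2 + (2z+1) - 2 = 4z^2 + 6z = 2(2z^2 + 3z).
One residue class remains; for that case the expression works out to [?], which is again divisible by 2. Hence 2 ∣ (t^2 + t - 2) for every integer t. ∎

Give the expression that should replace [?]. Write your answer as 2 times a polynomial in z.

The residues treated are {1}, so the missing case is t ≡ 0 (mod 2); write t = 2z.
Then (2z)^2 + (2z) - 2 = 4z^2 + 2z - 2 = 2(2z^2 + z - 1).

2(2z^2 + z - 1)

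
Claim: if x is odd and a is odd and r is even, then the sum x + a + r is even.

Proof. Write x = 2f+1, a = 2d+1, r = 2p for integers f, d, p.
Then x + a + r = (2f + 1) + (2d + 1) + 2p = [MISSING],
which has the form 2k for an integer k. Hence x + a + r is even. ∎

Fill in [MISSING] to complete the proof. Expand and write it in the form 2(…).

Expanding: (2f + 1) + (2d + 1) + 2p = 2d + 2f + 2p + 2.
Every term is even; pulling out the factor of 2 gives 2(d + f + p + 1).

2(d + f + p + 1)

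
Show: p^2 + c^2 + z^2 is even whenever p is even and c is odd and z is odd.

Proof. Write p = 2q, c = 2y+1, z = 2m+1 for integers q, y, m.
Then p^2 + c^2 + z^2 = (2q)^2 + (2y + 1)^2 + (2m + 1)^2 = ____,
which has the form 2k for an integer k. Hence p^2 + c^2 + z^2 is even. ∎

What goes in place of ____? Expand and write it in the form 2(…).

2(2m^2 + 2m + 2q^2 + 2y^2 + 2y + 1)

(2q)^2 + (2y + 1)^2 + (2m + 1)^2 = 4m^2 + 4m + 4q^2 + 4y^2 + 4y + 2
= 2(2m^2 + 2m + 2q^2 + 2y^2 + 2y + 1).
Since 2m^2 + 2m + 2q^2 + 2y^2 + 2y + 1 is an integer, the sum of squares is of the form 2k for an integer k.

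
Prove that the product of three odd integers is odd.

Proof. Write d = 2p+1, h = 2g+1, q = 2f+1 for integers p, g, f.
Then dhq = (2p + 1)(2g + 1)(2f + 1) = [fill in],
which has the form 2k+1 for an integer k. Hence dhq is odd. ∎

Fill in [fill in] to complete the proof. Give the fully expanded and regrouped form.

2(4fgp + 2fg + 2fp + f + 2gp + g + p) + 1

Expanding: (2p + 1)(2g + 1)(2f + 1) = 8fgp + 4fg + 4fp + 2f + 4gp + 2g + 2p + 1.
Every term except the constant is even, so this is 2(4fgp + 2fg + 2fp + f + 2gp + g + p) + 1,
and 4fgp + 2fg + 2fp + f + 2gp + g + p ∈ ℤ gives the required form.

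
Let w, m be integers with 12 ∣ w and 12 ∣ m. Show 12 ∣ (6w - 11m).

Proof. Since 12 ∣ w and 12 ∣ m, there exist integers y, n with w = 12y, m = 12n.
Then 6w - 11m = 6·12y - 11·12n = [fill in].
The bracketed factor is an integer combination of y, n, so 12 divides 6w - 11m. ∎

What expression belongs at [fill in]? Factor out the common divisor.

12(-11n + 6y)

Pull the common 12 out of every term: 6·12y - 11·12n = 12(-11n + 6y).
-11n + 6y is an integer, which exhibits the divisibility.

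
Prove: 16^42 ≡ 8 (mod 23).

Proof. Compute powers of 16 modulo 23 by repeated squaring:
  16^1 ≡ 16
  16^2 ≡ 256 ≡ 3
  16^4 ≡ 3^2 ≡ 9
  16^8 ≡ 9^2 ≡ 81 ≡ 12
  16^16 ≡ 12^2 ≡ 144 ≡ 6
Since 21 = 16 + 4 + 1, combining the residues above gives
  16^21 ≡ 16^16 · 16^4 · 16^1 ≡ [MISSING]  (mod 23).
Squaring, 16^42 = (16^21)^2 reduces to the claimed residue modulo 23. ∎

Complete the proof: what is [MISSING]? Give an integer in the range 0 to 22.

16^16 · 16^4 · 16^1 ≡ 6 · 9 · 16 = 864.
864 mod 23 = 13, so 16^21 ≡ 13 (mod 23).

13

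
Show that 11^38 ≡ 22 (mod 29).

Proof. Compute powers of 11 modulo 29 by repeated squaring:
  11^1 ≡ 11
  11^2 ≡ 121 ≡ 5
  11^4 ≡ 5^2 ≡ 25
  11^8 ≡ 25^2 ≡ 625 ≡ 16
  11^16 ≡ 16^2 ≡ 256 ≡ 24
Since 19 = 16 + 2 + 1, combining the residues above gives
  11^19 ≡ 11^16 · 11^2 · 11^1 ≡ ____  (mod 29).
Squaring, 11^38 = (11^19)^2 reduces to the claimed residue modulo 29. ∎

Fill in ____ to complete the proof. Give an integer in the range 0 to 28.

15

11^16 · 11^2 · 11^1 ≡ 24 · 5 · 11 = 1320.
1320 mod 29 = 15, so 11^19 ≡ 15 (mod 29).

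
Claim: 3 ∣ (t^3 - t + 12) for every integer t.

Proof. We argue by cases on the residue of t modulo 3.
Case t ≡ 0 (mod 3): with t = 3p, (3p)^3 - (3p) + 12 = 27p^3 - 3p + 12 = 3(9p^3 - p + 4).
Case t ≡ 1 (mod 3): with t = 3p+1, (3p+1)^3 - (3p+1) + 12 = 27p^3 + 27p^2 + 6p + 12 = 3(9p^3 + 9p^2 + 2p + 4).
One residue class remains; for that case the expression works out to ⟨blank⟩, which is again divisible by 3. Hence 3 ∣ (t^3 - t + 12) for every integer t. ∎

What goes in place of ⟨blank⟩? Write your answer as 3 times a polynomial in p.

Only t ≡ 2 (mod 3) is unaccounted for. Put t = 3p+2:
(3p+2)^3 - (3p+2) + 12 expands to 27p^3 + 54p^2 + 33p + 18,
and factoring out 3 leaves 3(9p^3 + 18p^2 + 11p + 6).

3(9p^3 + 18p^2 + 11p + 6)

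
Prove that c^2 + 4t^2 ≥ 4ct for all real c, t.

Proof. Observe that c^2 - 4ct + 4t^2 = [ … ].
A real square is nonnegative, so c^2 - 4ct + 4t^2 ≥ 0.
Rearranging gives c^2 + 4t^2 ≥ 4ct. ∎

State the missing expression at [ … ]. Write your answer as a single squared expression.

(c - 2t)^2

The leading and trailing coefficients are 1^2 and 2^2, and 4 = 2·1·2, so the trinomial is (c - 2t)^2.
Hence c^2 - 4ct + 4t^2 ≥ 0.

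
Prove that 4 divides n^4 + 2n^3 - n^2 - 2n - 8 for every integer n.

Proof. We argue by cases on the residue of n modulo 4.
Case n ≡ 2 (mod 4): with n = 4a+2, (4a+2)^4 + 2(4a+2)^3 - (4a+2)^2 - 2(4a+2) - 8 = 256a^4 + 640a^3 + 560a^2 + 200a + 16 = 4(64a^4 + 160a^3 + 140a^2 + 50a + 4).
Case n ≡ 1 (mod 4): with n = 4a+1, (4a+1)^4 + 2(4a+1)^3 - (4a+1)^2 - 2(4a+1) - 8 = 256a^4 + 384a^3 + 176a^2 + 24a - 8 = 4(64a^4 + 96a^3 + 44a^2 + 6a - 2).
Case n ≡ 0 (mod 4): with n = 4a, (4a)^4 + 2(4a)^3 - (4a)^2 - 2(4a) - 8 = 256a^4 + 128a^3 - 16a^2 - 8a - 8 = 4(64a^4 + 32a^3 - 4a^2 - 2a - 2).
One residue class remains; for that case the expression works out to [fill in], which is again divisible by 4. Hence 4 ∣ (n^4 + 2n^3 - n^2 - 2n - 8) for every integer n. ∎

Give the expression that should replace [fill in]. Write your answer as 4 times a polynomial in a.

4(64a^4 + 224a^3 + 284a^2 + 154a + 28)

Only n ≡ 3 (mod 4) is unaccounted for. Put n = 4a+3:
(4a+3)^4 + 2(4a+3)^3 - (4a+3)^2 - 2(4a+3) - 8 expands to 256a^4 + 896a^3 + 1136a^2 + 616a + 112,
and factoring out 4 leaves 4(64a^4 + 224a^3 + 284a^2 + 154a + 28).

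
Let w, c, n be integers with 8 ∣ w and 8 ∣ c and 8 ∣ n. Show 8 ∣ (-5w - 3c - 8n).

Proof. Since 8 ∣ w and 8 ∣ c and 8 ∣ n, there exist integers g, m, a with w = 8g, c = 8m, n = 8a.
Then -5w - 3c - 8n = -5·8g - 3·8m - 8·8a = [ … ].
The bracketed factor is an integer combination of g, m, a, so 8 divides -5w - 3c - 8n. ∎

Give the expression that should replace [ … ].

Each term has a factor of 8: -5·8g - 3·8m - 8·8a = 8·(-8a - 5g - 3m).
Since -8a - 5g - 3m is an integer, 8 ∣ (-5w - 3c - 8n).

8(-8a - 5g - 3m)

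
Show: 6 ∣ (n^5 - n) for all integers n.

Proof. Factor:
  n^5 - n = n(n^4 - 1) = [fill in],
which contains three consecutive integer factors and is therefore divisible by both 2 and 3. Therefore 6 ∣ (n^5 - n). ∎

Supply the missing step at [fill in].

n^4 - 1 = (n^2 - 1)(n^2 + 1), and n^2 - 1 = (n-1)(n+1).
So n(n^4 - 1) = (n - 1)n(n + 1)(n^2 + 1).

(n - 1)n(n + 1)(n^2 + 1)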